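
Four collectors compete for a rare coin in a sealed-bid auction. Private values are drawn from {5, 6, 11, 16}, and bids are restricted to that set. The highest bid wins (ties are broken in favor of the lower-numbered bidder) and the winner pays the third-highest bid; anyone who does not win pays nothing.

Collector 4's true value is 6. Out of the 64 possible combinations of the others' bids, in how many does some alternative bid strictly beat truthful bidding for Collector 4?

Others bid (5, 5, 6): truth gives 0; bid 11 gives 1 > 0. Violating.
Others bid (5, 5, 11): truth gives 0; bid 16 gives 1 > 0. Violating.
Others bid (5, 6, 5): truth gives 0; bid 11 gives 1 > 0. Violating.
Others bid (5, 11, 5): truth gives 0; bid 16 gives 1 > 0. Violating.
Others bid (5, 5, 5): truth gives 1; no alternative beats it.
Others bid (5, 5, 16): truth gives 0; no alternative beats it.
(Checking all 64 profiles: 6 have a profitable deviation, 58 do not.)

6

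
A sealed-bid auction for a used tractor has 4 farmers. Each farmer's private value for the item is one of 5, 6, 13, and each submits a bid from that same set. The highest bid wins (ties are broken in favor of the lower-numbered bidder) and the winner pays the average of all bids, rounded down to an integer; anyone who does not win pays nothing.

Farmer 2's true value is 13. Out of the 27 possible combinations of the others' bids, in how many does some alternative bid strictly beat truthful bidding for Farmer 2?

4

Others bid (5, 5, 5): truth gives 6; bid 6 gives 8 > 6. Violating.
Others bid (5, 5, 6): truth gives 6; bid 6 gives 8 > 6. Violating.
Others bid (5, 6, 5): truth gives 6; bid 6 gives 8 > 6. Violating.
Others bid (5, 6, 6): truth gives 6; bid 6 gives 8 > 6. Violating.
Others bid (5, 5, 13): truth gives 4; no alternative beats it.
Others bid (5, 6, 13): truth gives 4; no alternative beats it.
(Checking all 27 profiles: 4 have a profitable deviation, 23 do not.)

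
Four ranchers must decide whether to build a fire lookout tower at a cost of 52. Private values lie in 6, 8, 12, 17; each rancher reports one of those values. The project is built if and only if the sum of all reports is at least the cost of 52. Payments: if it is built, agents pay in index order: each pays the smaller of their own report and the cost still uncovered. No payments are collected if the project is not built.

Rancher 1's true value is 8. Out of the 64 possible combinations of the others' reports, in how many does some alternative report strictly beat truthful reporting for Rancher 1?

Others report (12, 17, 17): truth gives 0; report 6 gives 2 > 0. Violating.
Others report (17, 12, 17): truth gives 0; report 6 gives 2 > 0. Violating.
Others report (17, 17, 12): truth gives 0; report 6 gives 2 > 0. Violating.
Others report (17, 17, 17): truth gives 0; report 6 gives 2 > 0. Violating.
Others report (6, 6, 6): truth gives 0; no alternative beats it.
Others report (6, 6, 8): truth gives 0; no alternative beats it.
(Checking all 64 profiles: 4 have a profitable deviation, 60 do not.)

4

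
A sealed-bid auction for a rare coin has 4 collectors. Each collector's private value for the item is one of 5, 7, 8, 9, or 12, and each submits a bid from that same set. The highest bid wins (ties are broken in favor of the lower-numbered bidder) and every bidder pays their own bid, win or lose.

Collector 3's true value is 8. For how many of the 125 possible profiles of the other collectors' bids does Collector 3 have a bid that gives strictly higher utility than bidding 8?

115

Others bid (5, 5, 5): truth gives 0; bid 7 gives 1 > 0. Violating.
Others bid (5, 5, 7): truth gives 0; bid 7 gives 1 > 0. Violating.
Others bid (5, 5, 9): truth gives -8; bid 9 gives -1 > -8. Violating.
Others bid (5, 5, 12): truth gives -8; bid 12 gives -4 > -8. Violating.
Others bid (5, 5, 8): truth gives 0; no alternative beats it.
Others bid (5, 7, 5): truth gives 0; no alternative beats it.
(Checking all 125 profiles: 115 have a profitable deviation, 10 do not.)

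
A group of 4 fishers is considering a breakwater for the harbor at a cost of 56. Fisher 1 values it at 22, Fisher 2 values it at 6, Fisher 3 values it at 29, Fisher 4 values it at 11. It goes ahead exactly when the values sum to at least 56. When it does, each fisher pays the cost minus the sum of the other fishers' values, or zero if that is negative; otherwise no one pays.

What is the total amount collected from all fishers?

27

Total value 68 ≥ cost 56, so it is built.
Fisher 1: others sum to 46; max(0, 56 - 46) = 10.
Fisher 2: others sum to 62; max(0, 56 - 62) = 0.
Fisher 3: others sum to 39; max(0, 56 - 39) = 17.
Fisher 4: others sum to 57; max(0, 56 - 57) = 0.
Total collected = 10 + 0 + 17 + 0 = 27.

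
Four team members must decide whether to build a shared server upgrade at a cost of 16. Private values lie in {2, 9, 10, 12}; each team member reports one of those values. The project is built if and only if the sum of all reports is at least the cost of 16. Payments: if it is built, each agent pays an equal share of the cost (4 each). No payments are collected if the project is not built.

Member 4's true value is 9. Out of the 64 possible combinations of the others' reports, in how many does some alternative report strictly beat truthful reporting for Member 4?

1

Others report (2, 2, 2): truth gives 0; report 10 gives 5 > 0. Violating.
Others report (2, 2, 9): truth gives 5; no alternative beats it.
Others report (2, 2, 10): truth gives 5; no alternative beats it.
(Checking all 64 profiles: 1 has a profitable deviation, 63 do not.)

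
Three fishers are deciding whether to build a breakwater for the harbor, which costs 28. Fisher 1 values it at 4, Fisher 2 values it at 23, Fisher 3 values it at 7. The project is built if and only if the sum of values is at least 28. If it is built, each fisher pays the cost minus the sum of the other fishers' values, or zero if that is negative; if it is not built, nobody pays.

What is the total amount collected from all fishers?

Total value 34 ≥ cost 28, so it is built.
Fisher 1: others sum to 30; max(0, 28 - 30) = 0.
Fisher 2: others sum to 11; max(0, 28 - 11) = 17.
Fisher 3: others sum to 27; max(0, 28 - 27) = 1.
Total collected = 0 + 17 + 1 = 18.

18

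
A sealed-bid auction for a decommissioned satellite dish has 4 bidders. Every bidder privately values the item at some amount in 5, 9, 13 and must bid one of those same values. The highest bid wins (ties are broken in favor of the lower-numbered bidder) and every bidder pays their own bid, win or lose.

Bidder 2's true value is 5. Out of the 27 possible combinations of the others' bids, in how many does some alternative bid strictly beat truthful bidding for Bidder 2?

4

Others bid (5, 5, 5): truth gives -5; bid 9 gives -4 > -5. Violating.
Others bid (5, 5, 9): truth gives -5; bid 9 gives -4 > -5. Violating.
Others bid (5, 9, 5): truth gives -5; bid 9 gives -4 > -5. Violating.
Others bid (5, 9, 9): truth gives -5; bid 9 gives -4 > -5. Violating.
Others bid (5, 5, 13): truth gives -5; no alternative beats it.
Others bid (5, 9, 13): truth gives -5; no alternative beats it.
(Checking all 27 profiles: 4 have a profitable deviation, 23 do not.)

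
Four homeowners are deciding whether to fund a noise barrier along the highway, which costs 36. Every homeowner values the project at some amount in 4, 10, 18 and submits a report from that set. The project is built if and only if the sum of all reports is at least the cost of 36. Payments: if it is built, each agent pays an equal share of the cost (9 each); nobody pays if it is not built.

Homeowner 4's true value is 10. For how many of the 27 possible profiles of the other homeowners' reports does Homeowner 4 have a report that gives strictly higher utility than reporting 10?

6

Others report (4, 4, 10): truth gives 0; report 18 gives 1 > 0. Violating.
Others report (4, 10, 4): truth gives 0; report 18 gives 1 > 0. Violating.
Others report (4, 10, 10): truth gives 0; report 18 gives 1 > 0. Violating.
Others report (10, 4, 4): truth gives 0; report 18 gives 1 > 0. Violating.
Others report (4, 4, 4): truth gives 0; no alternative beats it.
Others report (4, 4, 18): truth gives 1; no alternative beats it.
(Checking all 27 profiles: 6 have a profitable deviation, 21 do not.)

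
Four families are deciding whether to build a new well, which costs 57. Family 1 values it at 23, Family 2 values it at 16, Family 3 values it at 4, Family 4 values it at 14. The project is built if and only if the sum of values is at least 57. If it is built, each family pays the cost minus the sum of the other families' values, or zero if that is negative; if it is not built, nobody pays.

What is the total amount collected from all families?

Total value 57 ≥ cost 57, so it is built.
Family 1: others sum to 34; max(0, 57 - 34) = 23.
Family 2: others sum to 41; max(0, 57 - 41) = 16.
Family 3: others sum to 53; max(0, 57 - 53) = 4.
Family 4: others sum to 43; max(0, 57 - 43) = 14.
Total collected = 23 + 16 + 4 + 14 = 57.

57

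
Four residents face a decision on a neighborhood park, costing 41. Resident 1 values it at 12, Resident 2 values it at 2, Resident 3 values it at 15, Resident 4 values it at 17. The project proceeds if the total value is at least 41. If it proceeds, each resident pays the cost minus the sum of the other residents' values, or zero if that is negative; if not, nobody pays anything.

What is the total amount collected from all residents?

Total value 46 ≥ cost 41, so it is built.
Resident 1: others sum to 34; max(0, 41 - 34) = 7.
Resident 2: others sum to 44; max(0, 41 - 44) = 0.
Resident 3: others sum to 31; max(0, 41 - 31) = 10.
Resident 4: others sum to 29; max(0, 41 - 29) = 12.
Total collected = 7 + 0 + 10 + 12 = 29.

29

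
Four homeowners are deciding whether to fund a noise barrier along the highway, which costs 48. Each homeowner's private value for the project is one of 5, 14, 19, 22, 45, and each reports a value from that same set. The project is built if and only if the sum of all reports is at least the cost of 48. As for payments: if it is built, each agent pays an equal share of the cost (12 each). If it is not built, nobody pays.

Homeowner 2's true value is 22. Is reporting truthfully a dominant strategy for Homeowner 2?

Consider the case where Homeowner 1 reports 5, Homeowner 3 reports 5 and Homeowner 4 reports 5.
Truthful report 22: project not built, utility 0.
Report 45 instead: project built, pays 12, utility 22 - 12 = 10.
Since 10 > 0, reporting 45 is strictly better here, so truthful reporting is not dominant.

No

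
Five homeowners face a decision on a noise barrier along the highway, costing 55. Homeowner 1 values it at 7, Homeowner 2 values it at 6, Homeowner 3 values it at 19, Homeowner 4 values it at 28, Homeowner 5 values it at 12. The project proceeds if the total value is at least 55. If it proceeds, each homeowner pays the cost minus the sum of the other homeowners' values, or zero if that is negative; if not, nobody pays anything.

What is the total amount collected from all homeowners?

Total value 72 ≥ cost 55, so it is built.
Homeowner 1: others sum to 65; max(0, 55 - 65) = 0.
Homeowner 2: others sum to 66; max(0, 55 - 66) = 0.
Homeowner 3: others sum to 53; max(0, 55 - 53) = 2.
Homeowner 4: others sum to 44; max(0, 55 - 44) = 11.
Homeowner 5: others sum to 60; max(0, 55 - 60) = 0.
Total collected = 0 + 0 + 2 + 11 + 0 = 13.

13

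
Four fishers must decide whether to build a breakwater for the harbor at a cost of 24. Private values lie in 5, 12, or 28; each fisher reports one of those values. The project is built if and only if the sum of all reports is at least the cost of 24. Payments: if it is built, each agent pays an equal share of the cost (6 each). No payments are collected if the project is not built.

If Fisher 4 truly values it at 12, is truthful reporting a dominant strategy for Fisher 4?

Check each profile of the others' reports and compare truth against every alternative report.
Others report (5, 5, 5): truth gives 6, best alternative gives 6.
Others report (5, 5, 12): truth gives 6, best alternative gives 6.
Others report (5, 5, 28): truth gives 6, best alternative gives 6.
Others report (5, 12, 5): truth gives 6, best alternative gives 6.
Others report (5, 12, 12): truth gives 6, best alternative gives 6.
Others report (5, 12, 28): truth gives 6, best alternative gives 6.
(Remaining 21 profiles checked similarly; truth is weakly best in each.)
In every case the truthful report is at least as good as any alternative, so it is a dominant strategy.

Yes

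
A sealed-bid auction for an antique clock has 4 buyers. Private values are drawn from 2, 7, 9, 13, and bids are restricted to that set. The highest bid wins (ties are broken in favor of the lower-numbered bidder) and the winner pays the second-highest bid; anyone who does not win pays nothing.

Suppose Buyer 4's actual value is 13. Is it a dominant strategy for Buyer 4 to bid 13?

Yes

Check each profile of the others' bids and compare truth against every alternative bid.
Others bid (2, 2, 9): truth gives 4, best alternative gives 0.
Others bid (2, 7, 9): truth gives 4, best alternative gives 0.
Others bid (2, 9, 2): truth gives 4, best alternative gives 0.
Others bid (2, 9, 7): truth gives 4, best alternative gives 0.
Others bid (2, 9, 9): truth gives 4, best alternative gives 0.
Others bid (7, 2, 9): truth gives 4, best alternative gives 0.
(Remaining 58 profiles checked similarly; truth is weakly best in each.)
In every case the truthful bid is at least as good as any alternative, so it is a dominant strategy.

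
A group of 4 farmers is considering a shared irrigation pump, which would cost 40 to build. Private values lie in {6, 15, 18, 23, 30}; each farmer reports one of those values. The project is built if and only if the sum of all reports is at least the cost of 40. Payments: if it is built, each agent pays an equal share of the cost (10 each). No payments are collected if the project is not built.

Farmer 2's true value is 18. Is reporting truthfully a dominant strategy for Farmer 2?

No

Consider the case where Farmer 1 reports 6, Farmer 3 reports 6 and Farmer 4 reports 6.
Truthful report 18: project not built, utility 0.
Report 23 instead: project built, pays 10, utility 18 - 10 = 8.
Since 8 > 0, reporting 23 is strictly better here, so truthful reporting is not dominant.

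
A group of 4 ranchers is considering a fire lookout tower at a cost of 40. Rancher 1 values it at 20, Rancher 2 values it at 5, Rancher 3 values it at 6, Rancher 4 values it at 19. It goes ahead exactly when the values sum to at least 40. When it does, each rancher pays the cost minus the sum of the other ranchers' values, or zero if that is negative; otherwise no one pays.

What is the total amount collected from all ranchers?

19

Total value 50 ≥ cost 40, so it is built.
Rancher 1: others sum to 30; max(0, 40 - 30) = 10.
Rancher 2: others sum to 45; max(0, 40 - 45) = 0.
Rancher 3: others sum to 44; max(0, 40 - 44) = 0.
Rancher 4: others sum to 31; max(0, 40 - 31) = 9.
Total collected = 10 + 0 + 0 + 9 = 19.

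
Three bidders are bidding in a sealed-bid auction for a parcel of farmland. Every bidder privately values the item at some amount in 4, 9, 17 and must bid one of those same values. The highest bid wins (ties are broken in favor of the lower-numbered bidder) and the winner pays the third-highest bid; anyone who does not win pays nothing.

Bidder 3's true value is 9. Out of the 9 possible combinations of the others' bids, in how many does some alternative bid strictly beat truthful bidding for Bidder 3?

2

Others bid (4, 9): truth gives 0; bid 17 gives 5 > 0. Violating.
Others bid (9, 4): truth gives 0; bid 17 gives 5 > 0. Violating.
Others bid (4, 4): truth gives 5; no alternative beats it.
Others bid (4, 17): truth gives 0; no alternative beats it.
(Checking all 9 profiles: 2 have a profitable deviation, 7 do not.)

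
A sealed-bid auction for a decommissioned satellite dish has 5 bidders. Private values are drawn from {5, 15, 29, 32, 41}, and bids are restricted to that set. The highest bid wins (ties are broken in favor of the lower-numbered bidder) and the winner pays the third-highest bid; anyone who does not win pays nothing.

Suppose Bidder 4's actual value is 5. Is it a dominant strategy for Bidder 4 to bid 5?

Check each profile of the others' bids and compare truth against every alternative bid.
Others bid (5, 5, 5, 5): truth gives 0, best alternative gives 0.
Others bid (5, 5, 5, 15): truth gives 0, best alternative gives 0.
Others bid (5, 5, 5, 29): truth gives 0, best alternative gives 0.
Others bid (5, 5, 5, 32): truth gives 0, best alternative gives 0.
Others bid (5, 5, 5, 41): truth gives 0, best alternative gives 0.
Others bid (5, 5, 15, 5): truth gives 0, best alternative gives 0.
(Remaining 619 profiles checked similarly; truth is weakly best in each.)
In every case the truthful bid is at least as good as any alternative, so it is a dominant strategy.

Yes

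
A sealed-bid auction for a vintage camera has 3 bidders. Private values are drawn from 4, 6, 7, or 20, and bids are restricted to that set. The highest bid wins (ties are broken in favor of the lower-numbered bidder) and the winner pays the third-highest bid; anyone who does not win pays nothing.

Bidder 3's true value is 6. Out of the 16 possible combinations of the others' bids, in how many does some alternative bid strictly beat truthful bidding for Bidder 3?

Others bid (4, 6): truth gives 0; bid 7 gives 2 > 0. Violating.
Others bid (4, 7): truth gives 0; bid 20 gives 2 > 0. Violating.
Others bid (6, 4): truth gives 0; bid 7 gives 2 > 0. Violating.
Others bid (7, 4): truth gives 0; bid 20 gives 2 > 0. Violating.
Others bid (4, 4): truth gives 2; no alternative beats it.
Others bid (4, 20): truth gives 0; no alternative beats it.
(Checking all 16 profiles: 4 have a profitable deviation, 12 do not.)

4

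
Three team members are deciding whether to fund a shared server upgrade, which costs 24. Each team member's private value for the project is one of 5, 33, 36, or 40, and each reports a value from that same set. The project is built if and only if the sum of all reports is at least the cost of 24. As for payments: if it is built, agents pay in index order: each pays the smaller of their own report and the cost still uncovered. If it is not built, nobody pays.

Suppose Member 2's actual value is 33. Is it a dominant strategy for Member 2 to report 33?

No

Consider the case where Member 1 reports 5 and Member 3 reports 33.
Truthful report 33: project built, pays 19, utility 33 - 19 = 14.
Report 5 instead: project built, pays 5, utility 33 - 5 = 28.
Since 28 > 14, reporting 5 is strictly better here, so truthful reporting is not dominant.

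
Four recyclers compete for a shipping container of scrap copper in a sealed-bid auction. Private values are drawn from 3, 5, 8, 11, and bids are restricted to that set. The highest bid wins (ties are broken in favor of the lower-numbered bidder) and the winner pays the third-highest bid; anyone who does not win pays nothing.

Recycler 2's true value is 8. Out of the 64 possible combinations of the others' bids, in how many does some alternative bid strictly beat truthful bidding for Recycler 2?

Others bid (3, 3, 11): truth gives 0; bid 11 gives 5 > 0. Violating.
Others bid (3, 5, 11): truth gives 0; bid 11 gives 3 > 0. Violating.
Others bid (3, 11, 3): truth gives 0; bid 11 gives 5 > 0. Violating.
Others bid (3, 11, 5): truth gives 0; bid 11 gives 3 > 0. Violating.
Others bid (3, 3, 3): truth gives 5; no alternative beats it.
Others bid (3, 3, 5): truth gives 5; no alternative beats it.
(Checking all 64 profiles: 12 have a profitable deviation, 52 do not.)

12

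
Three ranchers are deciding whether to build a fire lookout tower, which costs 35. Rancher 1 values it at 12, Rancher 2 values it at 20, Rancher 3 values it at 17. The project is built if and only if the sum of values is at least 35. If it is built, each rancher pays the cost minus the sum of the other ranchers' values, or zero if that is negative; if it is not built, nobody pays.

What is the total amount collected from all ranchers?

9

Total value 49 ≥ cost 35, so it is built.
Rancher 1: others sum to 37; max(0, 35 - 37) = 0.
Rancher 2: others sum to 29; max(0, 35 - 29) = 6.
Rancher 3: others sum to 32; max(0, 35 - 32) = 3.
Total collected = 0 + 6 + 3 = 9.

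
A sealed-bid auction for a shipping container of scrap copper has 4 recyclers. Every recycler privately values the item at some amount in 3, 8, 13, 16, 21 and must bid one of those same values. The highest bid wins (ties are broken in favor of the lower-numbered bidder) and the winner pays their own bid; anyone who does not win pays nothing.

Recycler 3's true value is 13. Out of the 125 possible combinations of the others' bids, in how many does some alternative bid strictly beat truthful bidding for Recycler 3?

Others bid (3, 3, 3): truth gives 0; bid 8 gives 5 > 0. Violating.
Others bid (3, 3, 8): truth gives 0; bid 8 gives 5 > 0. Violating.
Others bid (3, 3, 13): truth gives 0; no alternative beats it.
Others bid (3, 3, 16): truth gives 0; no alternative beats it.
(Checking all 125 profiles: 2 have a profitable deviation, 123 do not.)

2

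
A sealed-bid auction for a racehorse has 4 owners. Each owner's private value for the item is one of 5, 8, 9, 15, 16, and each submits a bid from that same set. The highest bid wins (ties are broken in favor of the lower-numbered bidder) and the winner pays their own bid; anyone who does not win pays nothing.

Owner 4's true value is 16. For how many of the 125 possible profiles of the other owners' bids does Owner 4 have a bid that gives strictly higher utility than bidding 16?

Others bid (5, 5, 5): truth gives 0; bid 8 gives 8 > 0. Violating.
Others bid (5, 5, 8): truth gives 0; bid 9 gives 7 > 0. Violating.
Others bid (5, 5, 9): truth gives 0; bid 15 gives 1 > 0. Violating.
Others bid (5, 8, 5): truth gives 0; bid 9 gives 7 > 0. Violating.
Others bid (5, 5, 15): truth gives 0; no alternative beats it.
Others bid (5, 5, 16): truth gives 0; no alternative beats it.
(Checking all 125 profiles: 27 have a profitable deviation, 98 do not.)

27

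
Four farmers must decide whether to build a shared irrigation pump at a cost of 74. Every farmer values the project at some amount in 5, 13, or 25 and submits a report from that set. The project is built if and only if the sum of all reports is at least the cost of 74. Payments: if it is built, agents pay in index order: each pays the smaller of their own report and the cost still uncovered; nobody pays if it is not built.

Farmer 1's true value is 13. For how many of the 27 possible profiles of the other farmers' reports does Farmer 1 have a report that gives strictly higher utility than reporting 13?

Others report (25, 25, 25): truth gives 0; report 5 gives 8 > 0. Violating.
Others report (5, 5, 5): truth gives 0; no alternative beats it.
Others report (5, 5, 13): truth gives 0; no alternative beats it.
(Checking all 27 profiles: 1 has a profitable deviation, 26 do not.)

1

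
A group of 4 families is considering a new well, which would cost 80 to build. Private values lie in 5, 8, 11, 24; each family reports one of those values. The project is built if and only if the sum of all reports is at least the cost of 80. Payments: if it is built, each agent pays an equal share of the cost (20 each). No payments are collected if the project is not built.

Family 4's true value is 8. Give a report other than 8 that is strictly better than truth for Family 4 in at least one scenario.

5

Suppose Family 1 reports 24, Family 2 reports 24 and Family 3 reports 24.
Report 8: project built, pays 20, utility 8 - 20 = -12.
Report 5: project not built, utility 0.
So reporting 5 beats truth here (0 > -12).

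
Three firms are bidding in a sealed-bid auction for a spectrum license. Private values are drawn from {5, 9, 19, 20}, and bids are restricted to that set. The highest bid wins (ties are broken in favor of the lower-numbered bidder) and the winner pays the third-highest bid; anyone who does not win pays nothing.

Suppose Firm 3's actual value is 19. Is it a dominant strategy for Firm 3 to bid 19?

Consider the case where Firm 1 bids 5 and Firm 2 bids 19.
Truthful bid 19: loses, pays 0, utility 0.
Bid 20 instead: wins, pays 5, utility 19 - 5 = 14.
Since 14 > 0, bidding 20 is strictly better here, so truthful bidding is not dominant.

No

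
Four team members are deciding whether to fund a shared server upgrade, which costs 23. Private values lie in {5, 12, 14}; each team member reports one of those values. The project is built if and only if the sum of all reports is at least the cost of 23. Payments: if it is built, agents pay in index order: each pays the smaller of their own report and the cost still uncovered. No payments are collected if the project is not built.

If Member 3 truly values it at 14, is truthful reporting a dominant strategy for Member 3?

Consider the case where Member 1 reports 5, Member 2 reports 5 and Member 4 reports 5.
Truthful report 14: project built, pays 13, utility 14 - 13 = 1.
Report 12 instead: project built, pays 12, utility 14 - 12 = 2.
Since 2 > 1, reporting 12 is strictly better here, so truthful reporting is not dominant.

No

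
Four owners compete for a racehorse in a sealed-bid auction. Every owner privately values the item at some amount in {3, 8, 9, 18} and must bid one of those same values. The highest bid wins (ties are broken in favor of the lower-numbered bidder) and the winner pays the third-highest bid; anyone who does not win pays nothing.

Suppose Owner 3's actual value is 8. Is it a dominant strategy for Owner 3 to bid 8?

Consider the case where Owner 1 bids 3, Owner 2 bids 3 and Owner 4 bids 9.
Truthful bid 8: loses, pays 0, utility 0.
Bid 9 instead: wins, pays 3, utility 8 - 3 = 5.
Since 5 > 0, bidding 9 is strictly better here, so truthful bidding is not dominant.

No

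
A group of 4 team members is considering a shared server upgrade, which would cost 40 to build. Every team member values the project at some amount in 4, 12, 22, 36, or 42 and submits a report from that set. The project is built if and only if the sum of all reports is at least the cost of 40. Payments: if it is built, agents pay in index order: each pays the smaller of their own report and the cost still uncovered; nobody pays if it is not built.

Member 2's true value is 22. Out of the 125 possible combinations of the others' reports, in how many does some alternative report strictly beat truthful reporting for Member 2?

Others report (4, 4, 22): truth gives 0; report 12 gives 10 > 0. Violating.
Others report (4, 4, 36): truth gives 0; report 4 gives 18 > 0. Violating.
Others report (4, 4, 42): truth gives 0; report 4 gives 18 > 0. Violating.
Others report (4, 12, 12): truth gives 0; report 12 gives 10 > 0. Violating.
Others report (4, 4, 4): truth gives 0; no alternative beats it.
Others report (4, 4, 12): truth gives 0; no alternative beats it.
(Checking all 125 profiles: 71 have a profitable deviation, 54 do not.)

71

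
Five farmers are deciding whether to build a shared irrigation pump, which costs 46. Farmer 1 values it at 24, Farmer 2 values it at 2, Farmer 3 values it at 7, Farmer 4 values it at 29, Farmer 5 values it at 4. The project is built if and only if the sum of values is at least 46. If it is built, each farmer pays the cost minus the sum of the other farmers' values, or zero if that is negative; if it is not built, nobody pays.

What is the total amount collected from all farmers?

13

Total value 66 ≥ cost 46, so it is built.
Farmer 1: others sum to 42; max(0, 46 - 42) = 4.
Farmer 2: others sum to 64; max(0, 46 - 64) = 0.
Farmer 3: others sum to 59; max(0, 46 - 59) = 0.
Farmer 4: others sum to 37; max(0, 46 - 37) = 9.
Farmer 5: others sum to 62; max(0, 46 - 62) = 0.
Total collected = 4 + 0 + 0 + 9 + 0 = 13.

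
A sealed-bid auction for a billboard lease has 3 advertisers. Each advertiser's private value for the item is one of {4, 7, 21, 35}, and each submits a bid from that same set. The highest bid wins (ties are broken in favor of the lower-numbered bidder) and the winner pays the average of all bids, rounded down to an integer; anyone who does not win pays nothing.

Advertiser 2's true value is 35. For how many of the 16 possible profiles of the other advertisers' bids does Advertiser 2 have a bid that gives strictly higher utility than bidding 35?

Others bid (4, 4): truth gives 21; bid 7 gives 30 > 21. Violating.
Others bid (4, 7): truth gives 20; bid 7 gives 29 > 20. Violating.
Others bid (4, 21): truth gives 15; bid 21 gives 20 > 15. Violating.
Others bid (7, 4): truth gives 20; bid 21 gives 25 > 20. Violating.
Others bid (4, 35): truth gives 11; no alternative beats it.
Others bid (7, 35): truth gives 10; no alternative beats it.
(Checking all 16 profiles: 6 have a profitable deviation, 10 do not.)

6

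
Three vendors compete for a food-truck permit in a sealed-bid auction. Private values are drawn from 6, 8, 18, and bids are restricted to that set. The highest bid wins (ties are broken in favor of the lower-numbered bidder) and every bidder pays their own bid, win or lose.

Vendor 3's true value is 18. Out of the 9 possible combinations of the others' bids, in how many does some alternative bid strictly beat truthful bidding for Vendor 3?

Others bid (6, 6): truth gives 0; bid 8 gives 10 > 0. Violating.
Others bid (6, 18): truth gives -18; bid 6 gives -6 > -18. Violating.
Others bid (8, 18): truth gives -18; bid 6 gives -6 > -18. Violating.
Others bid (18, 6): truth gives -18; bid 6 gives -6 > -18. Violating.
Others bid (6, 8): truth gives 0; no alternative beats it.
Others bid (8, 6): truth gives 0; no alternative beats it.
(Checking all 9 profiles: 6 have a profitable deviation, 3 do not.)

6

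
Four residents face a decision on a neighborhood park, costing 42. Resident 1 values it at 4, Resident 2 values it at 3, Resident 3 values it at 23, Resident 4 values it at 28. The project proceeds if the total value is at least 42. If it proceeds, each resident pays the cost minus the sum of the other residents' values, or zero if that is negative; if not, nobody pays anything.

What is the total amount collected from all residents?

Total value 58 ≥ cost 42, so it is built.
Resident 1: others sum to 54; max(0, 42 - 54) = 0.
Resident 2: others sum to 55; max(0, 42 - 55) = 0.
Resident 3: others sum to 35; max(0, 42 - 35) = 7.
Resident 4: others sum to 30; max(0, 42 - 30) = 12.
Total collected = 0 + 0 + 7 + 12 = 19.

19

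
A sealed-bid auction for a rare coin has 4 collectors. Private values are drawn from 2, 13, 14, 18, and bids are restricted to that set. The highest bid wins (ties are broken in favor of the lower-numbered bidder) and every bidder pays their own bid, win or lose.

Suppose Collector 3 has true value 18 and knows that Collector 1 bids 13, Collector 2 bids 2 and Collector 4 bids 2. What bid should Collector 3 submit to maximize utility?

Bid 2: loses but pays 2, utility -2.
Bid 13: loses but pays 13, utility -13.
Bid 14: wins, pays 14, utility 18 - 14 = 4.
Bid 18: wins, pays 18, utility 18 - 18 = 0.
The best choice is 14 with utility 4.

14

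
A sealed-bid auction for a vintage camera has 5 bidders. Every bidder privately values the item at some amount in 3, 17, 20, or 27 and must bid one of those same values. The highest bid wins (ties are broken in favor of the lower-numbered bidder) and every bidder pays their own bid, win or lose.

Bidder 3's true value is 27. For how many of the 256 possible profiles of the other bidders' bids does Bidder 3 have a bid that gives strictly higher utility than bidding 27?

Others bid (3, 3, 3, 3): truth gives 0; bid 17 gives 10 > 0. Violating.
Others bid (3, 3, 3, 17): truth gives 0; bid 17 gives 10 > 0. Violating.
Others bid (3, 3, 3, 20): truth gives 0; bid 20 gives 7 > 0. Violating.
Others bid (3, 3, 17, 3): truth gives 0; bid 17 gives 10 > 0. Violating.
Others bid (3, 3, 3, 27): truth gives 0; no alternative beats it.
Others bid (3, 3, 17, 27): truth gives 0; no alternative beats it.
(Checking all 256 profiles: 148 have a profitable deviation, 108 do not.)

148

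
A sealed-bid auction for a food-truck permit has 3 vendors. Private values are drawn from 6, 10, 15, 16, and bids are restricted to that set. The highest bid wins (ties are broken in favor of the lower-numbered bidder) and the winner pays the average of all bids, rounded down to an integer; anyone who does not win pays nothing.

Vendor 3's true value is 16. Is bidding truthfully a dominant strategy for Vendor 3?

No

Consider the case where Vendor 1 bids 6 and Vendor 2 bids 6.
Truthful bid 16: wins, pays 9, utility 16 - 9 = 7.
Bid 10 instead: wins, pays 7, utility 16 - 7 = 9.
Since 9 > 7, bidding 10 is strictly better here, so truthful bidding is not dominant.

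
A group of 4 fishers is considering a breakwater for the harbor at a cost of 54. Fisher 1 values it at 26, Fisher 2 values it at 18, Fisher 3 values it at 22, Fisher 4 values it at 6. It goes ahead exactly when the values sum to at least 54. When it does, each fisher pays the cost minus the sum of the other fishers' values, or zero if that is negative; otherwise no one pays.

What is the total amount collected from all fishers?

Total value 72 ≥ cost 54, so it is built.
Fisher 1: others sum to 46; max(0, 54 - 46) = 8.
Fisher 2: others sum to 54; max(0, 54 - 54) = 0.
Fisher 3: others sum to 50; max(0, 54 - 50) = 4.
Fisher 4: others sum to 66; max(0, 54 - 66) = 0.
Total collected = 8 + 0 + 4 + 0 = 12.

12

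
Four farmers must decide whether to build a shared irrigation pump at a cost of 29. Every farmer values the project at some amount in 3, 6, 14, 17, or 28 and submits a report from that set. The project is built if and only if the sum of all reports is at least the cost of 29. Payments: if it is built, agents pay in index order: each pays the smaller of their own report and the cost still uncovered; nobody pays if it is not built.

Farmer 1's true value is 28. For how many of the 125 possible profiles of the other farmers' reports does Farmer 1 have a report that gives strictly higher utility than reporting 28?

124

Others report (3, 3, 6): truth gives 0; report 17 gives 11 > 0. Violating.
Others report (3, 3, 14): truth gives 0; report 14 gives 14 > 0. Violating.
Others report (3, 3, 17): truth gives 0; report 6 gives 22 > 0. Violating.
Others report (3, 3, 28): truth gives 0; report 3 gives 25 > 0. Violating.
Others report (3, 3, 3): truth gives 0; no alternative beats it.
(Checking all 125 profiles: 124 have a profitable deviation, 1 does not.)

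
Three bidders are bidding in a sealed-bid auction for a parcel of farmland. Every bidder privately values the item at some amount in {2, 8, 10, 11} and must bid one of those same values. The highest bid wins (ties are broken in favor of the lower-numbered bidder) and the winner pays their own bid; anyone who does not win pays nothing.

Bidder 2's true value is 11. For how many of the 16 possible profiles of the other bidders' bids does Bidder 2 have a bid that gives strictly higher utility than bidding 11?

6

Others bid (2, 2): truth gives 0; bid 8 gives 3 > 0. Violating.
Others bid (2, 8): truth gives 0; bid 8 gives 3 > 0. Violating.
Others bid (2, 10): truth gives 0; bid 10 gives 1 > 0. Violating.
Others bid (8, 2): truth gives 0; bid 10 gives 1 > 0. Violating.
Others bid (2, 11): truth gives 0; no alternative beats it.
Others bid (8, 11): truth gives 0; no alternative beats it.
(Checking all 16 profiles: 6 have a profitable deviation, 10 do not.)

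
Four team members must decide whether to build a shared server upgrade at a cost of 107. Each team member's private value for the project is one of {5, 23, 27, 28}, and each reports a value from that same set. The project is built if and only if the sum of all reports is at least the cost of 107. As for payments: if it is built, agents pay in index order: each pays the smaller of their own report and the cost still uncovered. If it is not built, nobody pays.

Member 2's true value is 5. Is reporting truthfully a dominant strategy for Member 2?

Check each profile of the others' reports and compare truth against every alternative report.
Others report (28, 28, 28): truth gives 0, best alternative gives -18.
Others report (5, 5, 5): truth gives 0, best alternative gives 0.
Others report (5, 5, 23): truth gives 0, best alternative gives 0.
Others report (5, 5, 27): truth gives 0, best alternative gives 0.
Others report (5, 5, 28): truth gives 0, best alternative gives 0.
Others report (5, 23, 5): truth gives 0, best alternative gives 0.
(Remaining 58 profiles checked similarly; truth is weakly best in each.)
In every case the truthful report is at least as good as any alternative, so it is a dominant strategy.

Yes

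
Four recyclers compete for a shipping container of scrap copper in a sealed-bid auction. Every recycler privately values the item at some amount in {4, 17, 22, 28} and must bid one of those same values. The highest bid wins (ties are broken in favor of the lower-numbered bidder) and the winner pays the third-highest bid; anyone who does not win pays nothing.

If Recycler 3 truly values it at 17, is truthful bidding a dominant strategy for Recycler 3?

Consider the case where Recycler 1 bids 4, Recycler 2 bids 4 and Recycler 4 bids 22.
Truthful bid 17: loses, pays 0, utility 0.
Bid 22 instead: wins, pays 4, utility 17 - 4 = 13.
Since 13 > 0, bidding 22 is strictly better here, so truthful bidding is not dominant.

No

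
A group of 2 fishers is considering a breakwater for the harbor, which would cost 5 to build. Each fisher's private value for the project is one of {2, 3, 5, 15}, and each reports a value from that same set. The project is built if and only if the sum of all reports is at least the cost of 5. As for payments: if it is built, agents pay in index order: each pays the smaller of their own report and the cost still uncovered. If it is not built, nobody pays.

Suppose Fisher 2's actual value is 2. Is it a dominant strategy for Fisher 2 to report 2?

Check each profile of the others' reports and compare truth against every alternative report.
Others report (2): truth gives 0, best alternative gives -1.
Others report (5): truth gives 2, best alternative gives 2.
Others report (15): truth gives 2, best alternative gives 2.
Others report (3): truth gives 0, best alternative gives 0.
In every case the truthful report is at least as good as any alternative, so it is a dominant strategy.

Yes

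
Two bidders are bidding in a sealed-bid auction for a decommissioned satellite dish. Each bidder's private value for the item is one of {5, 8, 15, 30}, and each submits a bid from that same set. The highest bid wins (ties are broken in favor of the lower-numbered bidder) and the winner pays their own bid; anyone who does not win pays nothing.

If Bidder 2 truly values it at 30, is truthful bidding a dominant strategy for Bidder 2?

Consider the case where Bidder 1 bids 5.
Truthful bid 30: wins, pays 30, utility 30 - 30 = 0.
Bid 8 instead: wins, pays 8, utility 30 - 8 = 22.
Since 22 > 0, bidding 8 is strictly better here, so truthful bidding is not dominant.

No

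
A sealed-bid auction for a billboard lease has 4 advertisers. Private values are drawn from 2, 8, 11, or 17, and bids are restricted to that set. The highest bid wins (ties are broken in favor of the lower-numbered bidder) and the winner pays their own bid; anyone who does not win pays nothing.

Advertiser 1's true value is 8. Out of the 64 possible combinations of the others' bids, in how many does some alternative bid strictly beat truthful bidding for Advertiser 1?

1

Others bid (2, 2, 2): truth gives 0; bid 2 gives 6 > 0. Violating.
Others bid (2, 2, 8): truth gives 0; no alternative beats it.
Others bid (2, 2, 11): truth gives 0; no alternative beats it.
(Checking all 64 profiles: 1 has a profitable deviation, 63 do not.)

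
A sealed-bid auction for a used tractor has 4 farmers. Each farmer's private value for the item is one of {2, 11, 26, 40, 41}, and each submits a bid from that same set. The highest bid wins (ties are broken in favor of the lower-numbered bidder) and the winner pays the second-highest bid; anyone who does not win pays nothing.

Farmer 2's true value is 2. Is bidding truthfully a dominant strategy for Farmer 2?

Yes

Check each profile of the others' bids and compare truth against every alternative bid.
Others bid (2, 2, 11): truth gives 0, best alternative gives -9.
Others bid (2, 11, 2): truth gives 0, best alternative gives -9.
Others bid (2, 11, 11): truth gives 0, best alternative gives -9.
Others bid (2, 2, 2): truth gives 0, best alternative gives 0.
Others bid (2, 2, 26): truth gives 0, best alternative gives 0.
Others bid (2, 2, 40): truth gives 0, best alternative gives 0.
(Remaining 119 profiles checked similarly; truth is weakly best in each.)
In every case the truthful bid is at least as good as any alternative, so it is a dominant strategy.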